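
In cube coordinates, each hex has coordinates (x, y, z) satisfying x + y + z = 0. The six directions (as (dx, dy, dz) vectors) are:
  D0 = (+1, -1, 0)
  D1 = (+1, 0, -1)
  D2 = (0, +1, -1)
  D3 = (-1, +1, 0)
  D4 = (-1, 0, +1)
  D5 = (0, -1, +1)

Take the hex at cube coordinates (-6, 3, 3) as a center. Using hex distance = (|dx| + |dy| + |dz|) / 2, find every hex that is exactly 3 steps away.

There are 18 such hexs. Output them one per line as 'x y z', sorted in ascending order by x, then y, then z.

Walk ring at distance 3 from (-6, 3, 3):
Start at center + D4*3 = (-9, 3, 6)
  hex 0: (-9, 3, 6)
  hex 1: (-8, 2, 6)
  hex 2: (-7, 1, 6)
  hex 3: (-6, 0, 6)
  hex 4: (-5, 0, 5)
  hex 5: (-4, 0, 4)
  hex 6: (-3, 0, 3)
  hex 7: (-3, 1, 2)
  hex 8: (-3, 2, 1)
  hex 9: (-3, 3, 0)
  hex 10: (-4, 4, 0)
  hex 11: (-5, 5, 0)
  hex 12: (-6, 6, 0)
  hex 13: (-7, 6, 1)
  hex 14: (-8, 6, 2)
  hex 15: (-9, 6, 3)
  hex 16: (-9, 5, 4)
  hex 17: (-9, 4, 5)
Sorted: 18 hexes.

Answer: -9 3 6
-9 4 5
-9 5 4
-9 6 3
-8 2 6
-8 6 2
-7 1 6
-7 6 1
-6 0 6
-6 6 0
-5 0 5
-5 5 0
-4 0 4
-4 4 0
-3 0 3
-3 1 2
-3 2 1
-3 3 0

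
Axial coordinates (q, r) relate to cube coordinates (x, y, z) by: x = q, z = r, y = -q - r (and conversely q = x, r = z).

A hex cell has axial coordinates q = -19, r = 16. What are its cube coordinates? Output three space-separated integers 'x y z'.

x = q = -19
z = r = 16
y = -x - z = -(-19) - (16) = 3

Answer: -19 3 16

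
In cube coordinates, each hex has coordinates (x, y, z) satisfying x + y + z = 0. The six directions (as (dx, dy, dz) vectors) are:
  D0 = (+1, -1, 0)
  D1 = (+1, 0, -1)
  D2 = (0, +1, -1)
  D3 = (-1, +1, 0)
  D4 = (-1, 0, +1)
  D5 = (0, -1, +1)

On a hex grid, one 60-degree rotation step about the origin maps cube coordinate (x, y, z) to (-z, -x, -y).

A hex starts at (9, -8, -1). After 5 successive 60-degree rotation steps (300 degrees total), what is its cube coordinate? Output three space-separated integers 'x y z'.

Answer: 8 1 -9

Derivation:
Start: (9, -8, -1)
Step 1: (9, -8, -1) -> (-(-1), -(9), -(-8)) = (1, -9, 8)
Step 2: (1, -9, 8) -> (-(8), -(1), -(-9)) = (-8, -1, 9)
Step 3: (-8, -1, 9) -> (-(9), -(-8), -(-1)) = (-9, 8, 1)
Step 4: (-9, 8, 1) -> (-(1), -(-9), -(8)) = (-1, 9, -8)
Step 5: (-1, 9, -8) -> (-(-8), -(-1), -(9)) = (8, 1, -9)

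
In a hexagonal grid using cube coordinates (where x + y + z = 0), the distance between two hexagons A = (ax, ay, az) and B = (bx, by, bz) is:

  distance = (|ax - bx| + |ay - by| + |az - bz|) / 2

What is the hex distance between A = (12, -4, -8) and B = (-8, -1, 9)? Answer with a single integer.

|ax - bx| = |12 - (-8)| = 20
|ay - by| = |-4 - (-1)| = 3
|az - bz| = |-8 - 9| = 17
distance = (20 + 3 + 17) / 2 = 40 / 2 = 20

Answer: 20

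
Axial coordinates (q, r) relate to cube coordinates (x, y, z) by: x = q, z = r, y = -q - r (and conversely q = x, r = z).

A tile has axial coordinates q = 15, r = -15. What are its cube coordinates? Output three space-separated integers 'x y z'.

x = q = 15
z = r = -15
y = -x - z = -(15) - (-15) = 0

Answer: 15 0 -15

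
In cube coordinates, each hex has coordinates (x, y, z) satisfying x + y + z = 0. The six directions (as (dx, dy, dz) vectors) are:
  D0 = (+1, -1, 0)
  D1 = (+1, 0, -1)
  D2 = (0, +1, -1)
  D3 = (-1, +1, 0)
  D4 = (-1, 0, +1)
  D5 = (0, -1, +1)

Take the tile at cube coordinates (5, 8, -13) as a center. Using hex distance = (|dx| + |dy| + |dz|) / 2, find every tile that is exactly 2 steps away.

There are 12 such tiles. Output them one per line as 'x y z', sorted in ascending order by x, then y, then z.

Answer: 3 8 -11
3 9 -12
3 10 -13
4 7 -11
4 10 -14
5 6 -11
5 10 -15
6 6 -12
6 9 -15
7 6 -13
7 7 -14
7 8 -15

Derivation:
Walk ring at distance 2 from (5, 8, -13):
Start at center + D4*2 = (3, 8, -11)
  hex 0: (3, 8, -11)
  hex 1: (4, 7, -11)
  hex 2: (5, 6, -11)
  hex 3: (6, 6, -12)
  hex 4: (7, 6, -13)
  hex 5: (7, 7, -14)
  hex 6: (7, 8, -15)
  hex 7: (6, 9, -15)
  hex 8: (5, 10, -15)
  hex 9: (4, 10, -14)
  hex 10: (3, 10, -13)
  hex 11: (3, 9, -12)
Sorted: 12 hexes.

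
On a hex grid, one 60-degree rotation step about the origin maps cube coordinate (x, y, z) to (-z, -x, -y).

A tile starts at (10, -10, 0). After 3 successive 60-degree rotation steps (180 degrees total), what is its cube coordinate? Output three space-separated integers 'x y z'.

Answer: -10 10 0

Derivation:
Start: (10, -10, 0)
Step 1: (10, -10, 0) -> (-(0), -(10), -(-10)) = (0, -10, 10)
Step 2: (0, -10, 10) -> (-(10), -(0), -(-10)) = (-10, 0, 10)
Step 3: (-10, 0, 10) -> (-(10), -(-10), -(0)) = (-10, 10, 0)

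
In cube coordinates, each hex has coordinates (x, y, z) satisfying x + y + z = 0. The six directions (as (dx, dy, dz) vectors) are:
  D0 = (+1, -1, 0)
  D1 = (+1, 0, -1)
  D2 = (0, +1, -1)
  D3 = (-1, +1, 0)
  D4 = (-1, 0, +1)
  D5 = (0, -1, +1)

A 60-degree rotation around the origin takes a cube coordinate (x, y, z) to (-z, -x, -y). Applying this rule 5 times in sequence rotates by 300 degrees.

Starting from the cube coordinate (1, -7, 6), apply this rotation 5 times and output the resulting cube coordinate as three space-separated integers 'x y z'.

Start: (1, -7, 6)
Step 1: (1, -7, 6) -> (-(6), -(1), -(-7)) = (-6, -1, 7)
Step 2: (-6, -1, 7) -> (-(7), -(-6), -(-1)) = (-7, 6, 1)
Step 3: (-7, 6, 1) -> (-(1), -(-7), -(6)) = (-1, 7, -6)
Step 4: (-1, 7, -6) -> (-(-6), -(-1), -(7)) = (6, 1, -7)
Step 5: (6, 1, -7) -> (-(-7), -(6), -(1)) = (7, -6, -1)

Answer: 7 -6 -1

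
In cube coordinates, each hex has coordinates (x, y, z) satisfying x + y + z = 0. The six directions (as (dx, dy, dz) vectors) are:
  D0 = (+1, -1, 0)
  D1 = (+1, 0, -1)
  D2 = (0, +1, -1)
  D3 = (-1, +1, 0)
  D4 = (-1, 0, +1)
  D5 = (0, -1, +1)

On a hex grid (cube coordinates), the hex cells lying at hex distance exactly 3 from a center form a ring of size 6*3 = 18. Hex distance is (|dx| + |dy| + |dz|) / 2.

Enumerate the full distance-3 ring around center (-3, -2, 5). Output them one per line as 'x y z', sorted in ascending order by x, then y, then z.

Walk ring at distance 3 from (-3, -2, 5):
Start at center + D4*3 = (-6, -2, 8)
  hex 0: (-6, -2, 8)
  hex 1: (-5, -3, 8)
  hex 2: (-4, -4, 8)
  hex 3: (-3, -5, 8)
  hex 4: (-2, -5, 7)
  hex 5: (-1, -5, 6)
  hex 6: (0, -5, 5)
  hex 7: (0, -4, 4)
  hex 8: (0, -3, 3)
  hex 9: (0, -2, 2)
  hex 10: (-1, -1, 2)
  hex 11: (-2, 0, 2)
  hex 12: (-3, 1, 2)
  hex 13: (-4, 1, 3)
  hex 14: (-5, 1, 4)
  hex 15: (-6, 1, 5)
  hex 16: (-6, 0, 6)
  hex 17: (-6, -1, 7)
Sorted: 18 hexes.

Answer: -6 -2 8
-6 -1 7
-6 0 6
-6 1 5
-5 -3 8
-5 1 4
-4 -4 8
-4 1 3
-3 -5 8
-3 1 2
-2 -5 7
-2 0 2
-1 -5 6
-1 -1 2
0 -5 5
0 -4 4
0 -3 3
0 -2 2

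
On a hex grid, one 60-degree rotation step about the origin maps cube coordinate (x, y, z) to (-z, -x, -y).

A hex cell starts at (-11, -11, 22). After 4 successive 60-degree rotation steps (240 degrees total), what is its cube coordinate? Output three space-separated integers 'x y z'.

Answer: 22 -11 -11

Derivation:
Start: (-11, -11, 22)
Step 1: (-11, -11, 22) -> (-(22), -(-11), -(-11)) = (-22, 11, 11)
Step 2: (-22, 11, 11) -> (-(11), -(-22), -(11)) = (-11, 22, -11)
Step 3: (-11, 22, -11) -> (-(-11), -(-11), -(22)) = (11, 11, -22)
Step 4: (11, 11, -22) -> (-(-22), -(11), -(11)) = (22, -11, -11)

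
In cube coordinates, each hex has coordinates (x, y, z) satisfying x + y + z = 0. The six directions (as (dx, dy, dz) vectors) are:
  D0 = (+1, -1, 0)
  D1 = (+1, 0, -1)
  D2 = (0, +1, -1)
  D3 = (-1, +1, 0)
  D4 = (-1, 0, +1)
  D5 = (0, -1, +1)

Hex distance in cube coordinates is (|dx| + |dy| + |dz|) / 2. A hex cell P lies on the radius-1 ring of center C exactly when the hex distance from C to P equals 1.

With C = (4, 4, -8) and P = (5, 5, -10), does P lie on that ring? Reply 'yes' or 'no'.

|px - cx| = |5 - 4| = 1
|py - cy| = |5 - 4| = 1
|pz - cz| = |-10 - (-8)| = 2
distance = (1+1+2)/2 = 4/2 = 2
radius = 1; distance != radius -> no

Answer: no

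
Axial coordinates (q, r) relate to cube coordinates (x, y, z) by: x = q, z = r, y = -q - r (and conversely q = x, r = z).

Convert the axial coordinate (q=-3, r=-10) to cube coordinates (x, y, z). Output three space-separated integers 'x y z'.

Answer: -3 13 -10

Derivation:
x = q = -3
z = r = -10
y = -x - z = -(-3) - (-10) = 13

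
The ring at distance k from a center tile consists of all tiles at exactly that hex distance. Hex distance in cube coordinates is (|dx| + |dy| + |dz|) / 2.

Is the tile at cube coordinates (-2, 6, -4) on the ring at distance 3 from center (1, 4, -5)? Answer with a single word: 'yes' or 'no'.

Answer: yes

Derivation:
|px - cx| = |-2 - 1| = 3
|py - cy| = |6 - 4| = 2
|pz - cz| = |-4 - (-5)| = 1
distance = (3+2+1)/2 = 6/2 = 3
radius = 3; distance == radius -> yes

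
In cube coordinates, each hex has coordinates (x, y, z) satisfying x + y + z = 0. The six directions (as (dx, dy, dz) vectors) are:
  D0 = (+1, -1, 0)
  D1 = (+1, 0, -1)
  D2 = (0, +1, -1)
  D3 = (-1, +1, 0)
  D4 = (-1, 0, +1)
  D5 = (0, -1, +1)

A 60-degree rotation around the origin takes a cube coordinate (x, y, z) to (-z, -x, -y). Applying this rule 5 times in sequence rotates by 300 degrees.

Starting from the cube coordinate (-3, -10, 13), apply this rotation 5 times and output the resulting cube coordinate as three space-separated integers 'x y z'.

Answer: 10 -13 3

Derivation:
Start: (-3, -10, 13)
Step 1: (-3, -10, 13) -> (-(13), -(-3), -(-10)) = (-13, 3, 10)
Step 2: (-13, 3, 10) -> (-(10), -(-13), -(3)) = (-10, 13, -3)
Step 3: (-10, 13, -3) -> (-(-3), -(-10), -(13)) = (3, 10, -13)
Step 4: (3, 10, -13) -> (-(-13), -(3), -(10)) = (13, -3, -10)
Step 5: (13, -3, -10) -> (-(-10), -(13), -(-3)) = (10, -13, 3)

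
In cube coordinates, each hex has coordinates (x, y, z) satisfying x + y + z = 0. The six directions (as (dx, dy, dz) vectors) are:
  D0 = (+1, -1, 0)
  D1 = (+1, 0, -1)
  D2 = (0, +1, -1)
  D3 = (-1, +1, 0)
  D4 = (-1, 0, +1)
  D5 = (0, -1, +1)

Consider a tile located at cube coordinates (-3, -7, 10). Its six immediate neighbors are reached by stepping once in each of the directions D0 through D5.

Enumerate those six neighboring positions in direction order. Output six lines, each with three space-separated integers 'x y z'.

Answer: -2 -8 10
-2 -7 9
-3 -6 9
-4 -6 10
-4 -7 11
-3 -8 11

Derivation:
Center: (-3, -7, 10). Add each direction:
  D0: (-3, -7, 10) + (1, -1, 0) = (-2, -8, 10)
  D1: (-3, -7, 10) + (1, 0, -1) = (-2, -7, 9)
  D2: (-3, -7, 10) + (0, 1, -1) = (-3, -6, 9)
  D3: (-3, -7, 10) + (-1, 1, 0) = (-4, -6, 10)
  D4: (-3, -7, 10) + (-1, 0, 1) = (-4, -7, 11)
  D5: (-3, -7, 10) + (0, -1, 1) = (-3, -8, 11)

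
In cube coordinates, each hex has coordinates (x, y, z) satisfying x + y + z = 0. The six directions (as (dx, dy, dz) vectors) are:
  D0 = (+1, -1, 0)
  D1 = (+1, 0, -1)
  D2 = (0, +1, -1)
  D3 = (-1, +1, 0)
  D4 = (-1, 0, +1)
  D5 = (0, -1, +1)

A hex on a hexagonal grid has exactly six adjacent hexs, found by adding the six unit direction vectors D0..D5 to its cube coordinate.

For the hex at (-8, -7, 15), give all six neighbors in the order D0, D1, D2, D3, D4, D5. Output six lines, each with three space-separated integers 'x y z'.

Center: (-8, -7, 15). Add each direction:
  D0: (-8, -7, 15) + (1, -1, 0) = (-7, -8, 15)
  D1: (-8, -7, 15) + (1, 0, -1) = (-7, -7, 14)
  D2: (-8, -7, 15) + (0, 1, -1) = (-8, -6, 14)
  D3: (-8, -7, 15) + (-1, 1, 0) = (-9, -6, 15)
  D4: (-8, -7, 15) + (-1, 0, 1) = (-9, -7, 16)
  D5: (-8, -7, 15) + (0, -1, 1) = (-8, -8, 16)

Answer: -7 -8 15
-7 -7 14
-8 -6 14
-9 -6 15
-9 -7 16
-8 -8 16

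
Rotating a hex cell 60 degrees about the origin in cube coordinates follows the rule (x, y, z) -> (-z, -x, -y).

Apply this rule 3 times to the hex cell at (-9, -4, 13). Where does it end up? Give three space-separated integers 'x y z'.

Answer: 9 4 -13

Derivation:
Start: (-9, -4, 13)
Step 1: (-9, -4, 13) -> (-(13), -(-9), -(-4)) = (-13, 9, 4)
Step 2: (-13, 9, 4) -> (-(4), -(-13), -(9)) = (-4, 13, -9)
Step 3: (-4, 13, -9) -> (-(-9), -(-4), -(13)) = (9, 4, -13)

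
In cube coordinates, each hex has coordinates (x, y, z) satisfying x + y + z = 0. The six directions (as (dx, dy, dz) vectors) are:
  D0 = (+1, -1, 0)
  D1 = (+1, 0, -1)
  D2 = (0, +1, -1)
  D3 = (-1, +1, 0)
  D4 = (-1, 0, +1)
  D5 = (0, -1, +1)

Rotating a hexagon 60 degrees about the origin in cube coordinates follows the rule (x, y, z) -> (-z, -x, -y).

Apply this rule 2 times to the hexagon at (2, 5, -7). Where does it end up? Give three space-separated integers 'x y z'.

Start: (2, 5, -7)
Step 1: (2, 5, -7) -> (-(-7), -(2), -(5)) = (7, -2, -5)
Step 2: (7, -2, -5) -> (-(-5), -(7), -(-2)) = (5, -7, 2)

Answer: 5 -7 2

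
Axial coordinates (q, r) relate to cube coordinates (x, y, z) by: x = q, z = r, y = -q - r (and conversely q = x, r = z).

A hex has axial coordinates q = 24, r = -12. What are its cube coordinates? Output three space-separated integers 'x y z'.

Answer: 24 -12 -12

Derivation:
x = q = 24
z = r = -12
y = -x - z = -(24) - (-12) = -12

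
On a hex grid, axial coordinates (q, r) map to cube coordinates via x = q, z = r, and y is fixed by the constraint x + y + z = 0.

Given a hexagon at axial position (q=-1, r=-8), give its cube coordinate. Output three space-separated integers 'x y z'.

Answer: -1 9 -8

Derivation:
x = q = -1
z = r = -8
y = -x - z = -(-1) - (-8) = 9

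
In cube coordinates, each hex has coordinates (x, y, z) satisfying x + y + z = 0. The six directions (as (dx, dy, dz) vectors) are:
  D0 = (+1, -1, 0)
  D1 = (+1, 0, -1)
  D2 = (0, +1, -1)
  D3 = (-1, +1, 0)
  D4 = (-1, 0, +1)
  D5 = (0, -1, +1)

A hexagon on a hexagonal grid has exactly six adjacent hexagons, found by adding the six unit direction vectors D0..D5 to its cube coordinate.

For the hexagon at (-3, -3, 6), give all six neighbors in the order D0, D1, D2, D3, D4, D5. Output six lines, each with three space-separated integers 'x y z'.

Center: (-3, -3, 6). Add each direction:
  D0: (-3, -3, 6) + (1, -1, 0) = (-2, -4, 6)
  D1: (-3, -3, 6) + (1, 0, -1) = (-2, -3, 5)
  D2: (-3, -3, 6) + (0, 1, -1) = (-3, -2, 5)
  D3: (-3, -3, 6) + (-1, 1, 0) = (-4, -2, 6)
  D4: (-3, -3, 6) + (-1, 0, 1) = (-4, -3, 7)
  D5: (-3, -3, 6) + (0, -1, 1) = (-3, -4, 7)

Answer: -2 -4 6
-2 -3 5
-3 -2 5
-4 -2 6
-4 -3 7
-3 -4 7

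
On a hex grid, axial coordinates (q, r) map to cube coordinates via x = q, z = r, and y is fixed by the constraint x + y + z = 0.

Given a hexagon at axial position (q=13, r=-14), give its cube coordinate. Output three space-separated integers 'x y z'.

Answer: 13 1 -14

Derivation:
x = q = 13
z = r = -14
y = -x - z = -(13) - (-14) = 1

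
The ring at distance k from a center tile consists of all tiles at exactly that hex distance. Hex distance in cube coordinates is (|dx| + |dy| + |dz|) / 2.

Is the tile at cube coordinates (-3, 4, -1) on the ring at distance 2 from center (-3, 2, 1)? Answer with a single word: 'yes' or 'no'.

|px - cx| = |-3 - (-3)| = 0
|py - cy| = |4 - 2| = 2
|pz - cz| = |-1 - 1| = 2
distance = (0+2+2)/2 = 4/2 = 2
radius = 2; distance == radius -> yes

Answer: yes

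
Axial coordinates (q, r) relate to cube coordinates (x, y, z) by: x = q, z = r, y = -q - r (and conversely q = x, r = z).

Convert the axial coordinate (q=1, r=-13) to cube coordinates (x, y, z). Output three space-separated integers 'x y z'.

Answer: 1 12 -13

Derivation:
x = q = 1
z = r = -13
y = -x - z = -(1) - (-13) = 12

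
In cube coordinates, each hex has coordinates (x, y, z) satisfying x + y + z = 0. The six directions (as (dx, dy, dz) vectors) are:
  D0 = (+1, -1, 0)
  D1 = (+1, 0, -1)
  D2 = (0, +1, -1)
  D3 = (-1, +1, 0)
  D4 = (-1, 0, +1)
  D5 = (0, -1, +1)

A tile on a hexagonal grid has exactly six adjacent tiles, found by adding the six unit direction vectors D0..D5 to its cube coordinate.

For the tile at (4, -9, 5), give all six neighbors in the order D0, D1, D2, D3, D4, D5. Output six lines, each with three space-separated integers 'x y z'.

Center: (4, -9, 5). Add each direction:
  D0: (4, -9, 5) + (1, -1, 0) = (5, -10, 5)
  D1: (4, -9, 5) + (1, 0, -1) = (5, -9, 4)
  D2: (4, -9, 5) + (0, 1, -1) = (4, -8, 4)
  D3: (4, -9, 5) + (-1, 1, 0) = (3, -8, 5)
  D4: (4, -9, 5) + (-1, 0, 1) = (3, -9, 6)
  D5: (4, -9, 5) + (0, -1, 1) = (4, -10, 6)

Answer: 5 -10 5
5 -9 4
4 -8 4
3 -8 5
3 -9 6
4 -10 6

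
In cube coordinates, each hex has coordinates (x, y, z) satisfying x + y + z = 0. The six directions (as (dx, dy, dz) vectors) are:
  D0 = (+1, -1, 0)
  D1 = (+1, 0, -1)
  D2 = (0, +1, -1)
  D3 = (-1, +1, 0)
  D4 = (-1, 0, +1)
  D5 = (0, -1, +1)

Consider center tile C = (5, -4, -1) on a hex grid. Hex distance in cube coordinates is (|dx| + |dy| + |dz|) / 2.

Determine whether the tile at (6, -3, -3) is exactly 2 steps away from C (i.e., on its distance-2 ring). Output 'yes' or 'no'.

|px - cx| = |6 - 5| = 1
|py - cy| = |-3 - (-4)| = 1
|pz - cz| = |-3 - (-1)| = 2
distance = (1+1+2)/2 = 4/2 = 2
radius = 2; distance == radius -> yes

Answer: yes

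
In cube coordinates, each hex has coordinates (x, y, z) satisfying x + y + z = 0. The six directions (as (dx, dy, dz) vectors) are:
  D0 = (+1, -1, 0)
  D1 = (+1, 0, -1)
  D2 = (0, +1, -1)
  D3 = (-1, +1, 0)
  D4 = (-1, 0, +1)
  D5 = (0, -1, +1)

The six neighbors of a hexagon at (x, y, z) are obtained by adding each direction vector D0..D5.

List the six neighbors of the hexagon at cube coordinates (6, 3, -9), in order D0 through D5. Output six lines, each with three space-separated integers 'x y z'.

Answer: 7 2 -9
7 3 -10
6 4 -10
5 4 -9
5 3 -8
6 2 -8

Derivation:
Center: (6, 3, -9). Add each direction:
  D0: (6, 3, -9) + (1, -1, 0) = (7, 2, -9)
  D1: (6, 3, -9) + (1, 0, -1) = (7, 3, -10)
  D2: (6, 3, -9) + (0, 1, -1) = (6, 4, -10)
  D3: (6, 3, -9) + (-1, 1, 0) = (5, 4, -9)
  D4: (6, 3, -9) + (-1, 0, 1) = (5, 3, -8)
  D5: (6, 3, -9) + (0, -1, 1) = (6, 2, -8)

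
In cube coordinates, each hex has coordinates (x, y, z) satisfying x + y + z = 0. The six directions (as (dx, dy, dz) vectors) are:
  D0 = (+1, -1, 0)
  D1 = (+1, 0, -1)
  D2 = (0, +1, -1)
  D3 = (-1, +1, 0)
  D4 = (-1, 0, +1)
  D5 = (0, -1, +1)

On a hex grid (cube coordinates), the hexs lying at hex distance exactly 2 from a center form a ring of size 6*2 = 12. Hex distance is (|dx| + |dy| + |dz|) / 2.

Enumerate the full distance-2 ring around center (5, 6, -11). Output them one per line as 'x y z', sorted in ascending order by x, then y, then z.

Walk ring at distance 2 from (5, 6, -11):
Start at center + D4*2 = (3, 6, -9)
  hex 0: (3, 6, -9)
  hex 1: (4, 5, -9)
  hex 2: (5, 4, -9)
  hex 3: (6, 4, -10)
  hex 4: (7, 4, -11)
  hex 5: (7, 5, -12)
  hex 6: (7, 6, -13)
  hex 7: (6, 7, -13)
  hex 8: (5, 8, -13)
  hex 9: (4, 8, -12)
  hex 10: (3, 8, -11)
  hex 11: (3, 7, -10)
Sorted: 12 hexes.

Answer: 3 6 -9
3 7 -10
3 8 -11
4 5 -9
4 8 -12
5 4 -9
5 8 -13
6 4 -10
6 7 -13
7 4 -11
7 5 -12
7 6 -13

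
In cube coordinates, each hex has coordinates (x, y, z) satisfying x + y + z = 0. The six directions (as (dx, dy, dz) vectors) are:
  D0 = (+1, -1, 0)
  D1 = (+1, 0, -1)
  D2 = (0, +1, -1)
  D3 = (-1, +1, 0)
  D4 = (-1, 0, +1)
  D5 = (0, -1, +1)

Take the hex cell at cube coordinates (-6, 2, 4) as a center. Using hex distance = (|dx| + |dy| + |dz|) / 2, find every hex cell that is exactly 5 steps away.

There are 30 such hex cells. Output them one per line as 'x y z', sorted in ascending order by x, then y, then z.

Walk ring at distance 5 from (-6, 2, 4):
Start at center + D4*5 = (-11, 2, 9)
  hex 0: (-11, 2, 9)
  hex 1: (-10, 1, 9)
  hex 2: (-9, 0, 9)
  hex 3: (-8, -1, 9)
  hex 4: (-7, -2, 9)
  hex 5: (-6, -3, 9)
  hex 6: (-5, -3, 8)
  hex 7: (-4, -3, 7)
  hex 8: (-3, -3, 6)
  hex 9: (-2, -3, 5)
  hex 10: (-1, -3, 4)
  hex 11: (-1, -2, 3)
  hex 12: (-1, -1, 2)
  hex 13: (-1, 0, 1)
  hex 14: (-1, 1, 0)
  hex 15: (-1, 2, -1)
  hex 16: (-2, 3, -1)
  hex 17: (-3, 4, -1)
  hex 18: (-4, 5, -1)
  hex 19: (-5, 6, -1)
  hex 20: (-6, 7, -1)
  hex 21: (-7, 7, 0)
  hex 22: (-8, 7, 1)
  hex 23: (-9, 7, 2)
  hex 24: (-10, 7, 3)
  hex 25: (-11, 7, 4)
  hex 26: (-11, 6, 5)
  hex 27: (-11, 5, 6)
  hex 28: (-11, 4, 7)
  hex 29: (-11, 3, 8)
Sorted: 30 hexes.

Answer: -11 2 9
-11 3 8
-11 4 7
-11 5 6
-11 6 5
-11 7 4
-10 1 9
-10 7 3
-9 0 9
-9 7 2
-8 -1 9
-8 7 1
-7 -2 9
-7 7 0
-6 -3 9
-6 7 -1
-5 -3 8
-5 6 -1
-4 -3 7
-4 5 -1
-3 -3 6
-3 4 -1
-2 -3 5
-2 3 -1
-1 -3 4
-1 -2 3
-1 -1 2
-1 0 1
-1 1 0
-1 2 -1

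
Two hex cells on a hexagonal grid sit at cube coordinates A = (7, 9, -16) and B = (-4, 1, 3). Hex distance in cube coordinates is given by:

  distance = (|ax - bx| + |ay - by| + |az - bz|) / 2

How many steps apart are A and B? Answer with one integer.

Answer: 19

Derivation:
|ax - bx| = |7 - (-4)| = 11
|ay - by| = |9 - 1| = 8
|az - bz| = |-16 - 3| = 19
distance = (11 + 8 + 19) / 2 = 38 / 2 = 19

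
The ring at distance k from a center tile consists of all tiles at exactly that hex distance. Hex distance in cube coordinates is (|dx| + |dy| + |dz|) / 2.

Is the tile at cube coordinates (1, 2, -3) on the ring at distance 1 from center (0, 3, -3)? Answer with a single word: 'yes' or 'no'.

|px - cx| = |1 - 0| = 1
|py - cy| = |2 - 3| = 1
|pz - cz| = |-3 - (-3)| = 0
distance = (1+1+0)/2 = 2/2 = 1
radius = 1; distance == radius -> yes

Answer: yes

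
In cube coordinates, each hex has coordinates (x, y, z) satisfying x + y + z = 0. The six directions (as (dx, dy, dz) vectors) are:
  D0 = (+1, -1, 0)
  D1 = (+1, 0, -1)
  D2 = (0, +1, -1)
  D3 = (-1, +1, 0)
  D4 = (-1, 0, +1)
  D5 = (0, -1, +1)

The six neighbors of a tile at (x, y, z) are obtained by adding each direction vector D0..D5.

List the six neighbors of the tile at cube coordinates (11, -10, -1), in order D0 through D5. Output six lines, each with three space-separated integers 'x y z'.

Answer: 12 -11 -1
12 -10 -2
11 -9 -2
10 -9 -1
10 -10 0
11 -11 0

Derivation:
Center: (11, -10, -1). Add each direction:
  D0: (11, -10, -1) + (1, -1, 0) = (12, -11, -1)
  D1: (11, -10, -1) + (1, 0, -1) = (12, -10, -2)
  D2: (11, -10, -1) + (0, 1, -1) = (11, -9, -2)
  D3: (11, -10, -1) + (-1, 1, 0) = (10, -9, -1)
  D4: (11, -10, -1) + (-1, 0, 1) = (10, -10, 0)
  D5: (11, -10, -1) + (0, -1, 1) = (11, -11, 0)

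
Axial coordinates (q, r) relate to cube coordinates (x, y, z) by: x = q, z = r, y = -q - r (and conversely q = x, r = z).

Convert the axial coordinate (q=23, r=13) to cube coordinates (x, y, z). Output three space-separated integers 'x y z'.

Answer: 23 -36 13

Derivation:
x = q = 23
z = r = 13
y = -x - z = -(23) - (13) = -36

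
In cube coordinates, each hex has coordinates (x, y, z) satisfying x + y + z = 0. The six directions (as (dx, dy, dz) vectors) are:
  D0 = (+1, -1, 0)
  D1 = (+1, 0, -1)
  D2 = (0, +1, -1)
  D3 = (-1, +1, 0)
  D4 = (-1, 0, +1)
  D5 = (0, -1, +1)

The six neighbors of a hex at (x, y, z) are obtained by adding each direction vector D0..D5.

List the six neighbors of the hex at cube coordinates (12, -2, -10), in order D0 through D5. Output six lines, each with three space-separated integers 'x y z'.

Answer: 13 -3 -10
13 -2 -11
12 -1 -11
11 -1 -10
11 -2 -9
12 -3 -9

Derivation:
Center: (12, -2, -10). Add each direction:
  D0: (12, -2, -10) + (1, -1, 0) = (13, -3, -10)
  D1: (12, -2, -10) + (1, 0, -1) = (13, -2, -11)
  D2: (12, -2, -10) + (0, 1, -1) = (12, -1, -11)
  D3: (12, -2, -10) + (-1, 1, 0) = (11, -1, -10)
  D4: (12, -2, -10) + (-1, 0, 1) = (11, -2, -9)
  D5: (12, -2, -10) + (0, -1, 1) = (12, -3, -9)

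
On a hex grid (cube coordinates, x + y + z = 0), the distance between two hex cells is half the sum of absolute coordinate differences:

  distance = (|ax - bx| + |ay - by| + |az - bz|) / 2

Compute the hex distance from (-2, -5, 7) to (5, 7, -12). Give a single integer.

Answer: 19

Derivation:
|ax - bx| = |-2 - 5| = 7
|ay - by| = |-5 - 7| = 12
|az - bz| = |7 - (-12)| = 19
distance = (7 + 12 + 19) / 2 = 38 / 2 = 19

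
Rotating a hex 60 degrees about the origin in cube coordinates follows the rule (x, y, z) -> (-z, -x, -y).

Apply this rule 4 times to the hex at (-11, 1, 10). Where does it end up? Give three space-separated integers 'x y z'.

Answer: 10 -11 1

Derivation:
Start: (-11, 1, 10)
Step 1: (-11, 1, 10) -> (-(10), -(-11), -(1)) = (-10, 11, -1)
Step 2: (-10, 11, -1) -> (-(-1), -(-10), -(11)) = (1, 10, -11)
Step 3: (1, 10, -11) -> (-(-11), -(1), -(10)) = (11, -1, -10)
Step 4: (11, -1, -10) -> (-(-10), -(11), -(-1)) = (10, -11, 1)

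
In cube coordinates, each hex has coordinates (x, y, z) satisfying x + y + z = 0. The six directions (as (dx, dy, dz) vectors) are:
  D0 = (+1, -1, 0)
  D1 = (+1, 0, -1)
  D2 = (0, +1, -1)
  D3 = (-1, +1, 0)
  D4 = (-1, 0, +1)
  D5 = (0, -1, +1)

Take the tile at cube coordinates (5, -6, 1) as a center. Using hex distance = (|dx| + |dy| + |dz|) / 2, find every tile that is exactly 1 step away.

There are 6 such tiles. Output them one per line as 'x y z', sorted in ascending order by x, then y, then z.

Walk ring at distance 1 from (5, -6, 1):
Start at center + D4*1 = (4, -6, 2)
  hex 0: (4, -6, 2)
  hex 1: (5, -7, 2)
  hex 2: (6, -7, 1)
  hex 3: (6, -6, 0)
  hex 4: (5, -5, 0)
  hex 5: (4, -5, 1)
Sorted: 6 hexes.

Answer: 4 -6 2
4 -5 1
5 -7 2
5 -5 0
6 -7 1
6 -6 0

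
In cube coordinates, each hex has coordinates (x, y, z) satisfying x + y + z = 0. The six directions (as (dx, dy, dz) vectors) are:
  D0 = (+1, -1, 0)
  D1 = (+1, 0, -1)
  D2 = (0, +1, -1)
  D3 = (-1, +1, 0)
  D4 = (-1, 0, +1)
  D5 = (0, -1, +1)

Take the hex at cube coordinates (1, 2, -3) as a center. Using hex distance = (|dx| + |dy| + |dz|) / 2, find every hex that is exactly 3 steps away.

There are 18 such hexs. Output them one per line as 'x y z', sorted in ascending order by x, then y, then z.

Answer: -2 2 0
-2 3 -1
-2 4 -2
-2 5 -3
-1 1 0
-1 5 -4
0 0 0
0 5 -5
1 -1 0
1 5 -6
2 -1 -1
2 4 -6
3 -1 -2
3 3 -6
4 -1 -3
4 0 -4
4 1 -5
4 2 -6

Derivation:
Walk ring at distance 3 from (1, 2, -3):
Start at center + D4*3 = (-2, 2, 0)
  hex 0: (-2, 2, 0)
  hex 1: (-1, 1, 0)
  hex 2: (0, 0, 0)
  hex 3: (1, -1, 0)
  hex 4: (2, -1, -1)
  hex 5: (3, -1, -2)
  hex 6: (4, -1, -3)
  hex 7: (4, 0, -4)
  hex 8: (4, 1, -5)
  hex 9: (4, 2, -6)
  hex 10: (3, 3, -6)
  hex 11: (2, 4, -6)
  hex 12: (1, 5, -6)
  hex 13: (0, 5, -5)
  hex 14: (-1, 5, -4)
  hex 15: (-2, 5, -3)
  hex 16: (-2, 4, -2)
  hex 17: (-2, 3, -1)
Sorted: 18 hexes.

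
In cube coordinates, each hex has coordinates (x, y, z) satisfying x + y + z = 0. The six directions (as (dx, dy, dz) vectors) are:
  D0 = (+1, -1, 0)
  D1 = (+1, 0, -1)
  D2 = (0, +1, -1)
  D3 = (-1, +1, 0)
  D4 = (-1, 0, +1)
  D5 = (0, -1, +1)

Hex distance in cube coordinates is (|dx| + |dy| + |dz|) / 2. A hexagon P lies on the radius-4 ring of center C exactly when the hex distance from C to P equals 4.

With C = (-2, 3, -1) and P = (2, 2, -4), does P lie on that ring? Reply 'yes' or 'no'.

|px - cx| = |2 - (-2)| = 4
|py - cy| = |2 - 3| = 1
|pz - cz| = |-4 - (-1)| = 3
distance = (4+1+3)/2 = 8/2 = 4
radius = 4; distance == radius -> yes

Answer: yes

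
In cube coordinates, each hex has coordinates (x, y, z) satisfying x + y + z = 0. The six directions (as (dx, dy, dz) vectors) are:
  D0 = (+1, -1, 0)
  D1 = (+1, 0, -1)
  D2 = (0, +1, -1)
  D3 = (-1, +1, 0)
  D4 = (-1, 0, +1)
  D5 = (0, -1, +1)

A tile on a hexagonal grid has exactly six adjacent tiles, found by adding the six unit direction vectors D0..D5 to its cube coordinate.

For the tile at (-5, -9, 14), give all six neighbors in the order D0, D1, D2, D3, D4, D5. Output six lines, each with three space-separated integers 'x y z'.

Answer: -4 -10 14
-4 -9 13
-5 -8 13
-6 -8 14
-6 -9 15
-5 -10 15

Derivation:
Center: (-5, -9, 14). Add each direction:
  D0: (-5, -9, 14) + (1, -1, 0) = (-4, -10, 14)
  D1: (-5, -9, 14) + (1, 0, -1) = (-4, -9, 13)
  D2: (-5, -9, 14) + (0, 1, -1) = (-5, -8, 13)
  D3: (-5, -9, 14) + (-1, 1, 0) = (-6, -8, 14)
  D4: (-5, -9, 14) + (-1, 0, 1) = (-6, -9, 15)
  D5: (-5, -9, 14) + (0, -1, 1) = (-5, -10, 15)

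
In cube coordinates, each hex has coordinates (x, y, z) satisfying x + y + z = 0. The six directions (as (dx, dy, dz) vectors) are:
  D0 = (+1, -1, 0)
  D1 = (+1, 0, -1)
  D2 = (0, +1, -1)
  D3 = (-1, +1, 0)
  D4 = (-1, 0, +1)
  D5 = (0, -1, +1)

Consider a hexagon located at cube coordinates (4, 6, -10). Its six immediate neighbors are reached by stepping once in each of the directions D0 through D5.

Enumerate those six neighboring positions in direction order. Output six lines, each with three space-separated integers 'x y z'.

Center: (4, 6, -10). Add each direction:
  D0: (4, 6, -10) + (1, -1, 0) = (5, 5, -10)
  D1: (4, 6, -10) + (1, 0, -1) = (5, 6, -11)
  D2: (4, 6, -10) + (0, 1, -1) = (4, 7, -11)
  D3: (4, 6, -10) + (-1, 1, 0) = (3, 7, -10)
  D4: (4, 6, -10) + (-1, 0, 1) = (3, 6, -9)
  D5: (4, 6, -10) + (0, -1, 1) = (4, 5, -9)

Answer: 5 5 -10
5 6 -11
4 7 -11
3 7 -10
3 6 -9
4 5 -9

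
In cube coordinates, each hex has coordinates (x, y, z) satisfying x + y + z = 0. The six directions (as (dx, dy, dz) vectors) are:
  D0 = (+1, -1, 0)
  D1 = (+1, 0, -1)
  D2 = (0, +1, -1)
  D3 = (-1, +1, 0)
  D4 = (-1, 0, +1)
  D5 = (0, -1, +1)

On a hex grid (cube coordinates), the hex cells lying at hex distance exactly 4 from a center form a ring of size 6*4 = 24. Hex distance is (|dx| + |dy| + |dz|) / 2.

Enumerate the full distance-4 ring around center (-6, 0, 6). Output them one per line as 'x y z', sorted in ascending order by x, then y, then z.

Answer: -10 0 10
-10 1 9
-10 2 8
-10 3 7
-10 4 6
-9 -1 10
-9 4 5
-8 -2 10
-8 4 4
-7 -3 10
-7 4 3
-6 -4 10
-6 4 2
-5 -4 9
-5 3 2
-4 -4 8
-4 2 2
-3 -4 7
-3 1 2
-2 -4 6
-2 -3 5
-2 -2 4
-2 -1 3
-2 0 2

Derivation:
Walk ring at distance 4 from (-6, 0, 6):
Start at center + D4*4 = (-10, 0, 10)
  hex 0: (-10, 0, 10)
  hex 1: (-9, -1, 10)
  hex 2: (-8, -2, 10)
  hex 3: (-7, -3, 10)
  hex 4: (-6, -4, 10)
  hex 5: (-5, -4, 9)
  hex 6: (-4, -4, 8)
  hex 7: (-3, -4, 7)
  hex 8: (-2, -4, 6)
  hex 9: (-2, -3, 5)
  hex 10: (-2, -2, 4)
  hex 11: (-2, -1, 3)
  hex 12: (-2, 0, 2)
  hex 13: (-3, 1, 2)
  hex 14: (-4, 2, 2)
  hex 15: (-5, 3, 2)
  hex 16: (-6, 4, 2)
  hex 17: (-7, 4, 3)
  hex 18: (-8, 4, 4)
  hex 19: (-9, 4, 5)
  hex 20: (-10, 4, 6)
  hex 21: (-10, 3, 7)
  hex 22: (-10, 2, 8)
  hex 23: (-10, 1, 9)
Sorted: 24 hexes.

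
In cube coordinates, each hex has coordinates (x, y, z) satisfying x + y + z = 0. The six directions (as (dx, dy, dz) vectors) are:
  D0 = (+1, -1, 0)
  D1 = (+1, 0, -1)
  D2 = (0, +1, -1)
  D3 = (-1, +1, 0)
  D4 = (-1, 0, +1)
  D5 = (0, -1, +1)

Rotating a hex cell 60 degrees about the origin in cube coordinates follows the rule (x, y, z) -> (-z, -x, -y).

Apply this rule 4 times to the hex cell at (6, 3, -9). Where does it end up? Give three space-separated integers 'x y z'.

Start: (6, 3, -9)
Step 1: (6, 3, -9) -> (-(-9), -(6), -(3)) = (9, -6, -3)
Step 2: (9, -6, -3) -> (-(-3), -(9), -(-6)) = (3, -9, 6)
Step 3: (3, -9, 6) -> (-(6), -(3), -(-9)) = (-6, -3, 9)
Step 4: (-6, -3, 9) -> (-(9), -(-6), -(-3)) = (-9, 6, 3)

Answer: -9 6 3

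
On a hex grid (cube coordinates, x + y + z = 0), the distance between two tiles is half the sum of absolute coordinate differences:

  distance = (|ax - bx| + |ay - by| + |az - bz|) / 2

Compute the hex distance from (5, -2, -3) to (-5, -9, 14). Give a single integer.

|ax - bx| = |5 - (-5)| = 10
|ay - by| = |-2 - (-9)| = 7
|az - bz| = |-3 - 14| = 17
distance = (10 + 7 + 17) / 2 = 34 / 2 = 17

Answer: 17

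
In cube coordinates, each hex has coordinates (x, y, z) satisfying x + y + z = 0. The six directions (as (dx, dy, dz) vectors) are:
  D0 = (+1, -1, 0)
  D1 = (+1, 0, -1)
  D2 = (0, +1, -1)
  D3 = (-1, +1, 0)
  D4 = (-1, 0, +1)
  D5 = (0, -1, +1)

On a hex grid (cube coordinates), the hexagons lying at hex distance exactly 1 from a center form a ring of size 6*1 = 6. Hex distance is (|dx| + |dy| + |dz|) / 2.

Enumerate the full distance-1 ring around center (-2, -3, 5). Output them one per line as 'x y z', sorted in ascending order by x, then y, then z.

Walk ring at distance 1 from (-2, -3, 5):
Start at center + D4*1 = (-3, -3, 6)
  hex 0: (-3, -3, 6)
  hex 1: (-2, -4, 6)
  hex 2: (-1, -4, 5)
  hex 3: (-1, -3, 4)
  hex 4: (-2, -2, 4)
  hex 5: (-3, -2, 5)
Sorted: 6 hexes.

Answer: -3 -3 6
-3 -2 5
-2 -4 6
-2 -2 4
-1 -4 5
-1 -3 4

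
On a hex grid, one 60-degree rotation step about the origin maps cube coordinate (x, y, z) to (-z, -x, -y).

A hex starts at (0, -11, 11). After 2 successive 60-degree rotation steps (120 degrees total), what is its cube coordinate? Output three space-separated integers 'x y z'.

Start: (0, -11, 11)
Step 1: (0, -11, 11) -> (-(11), -(0), -(-11)) = (-11, 0, 11)
Step 2: (-11, 0, 11) -> (-(11), -(-11), -(0)) = (-11, 11, 0)

Answer: -11 11 0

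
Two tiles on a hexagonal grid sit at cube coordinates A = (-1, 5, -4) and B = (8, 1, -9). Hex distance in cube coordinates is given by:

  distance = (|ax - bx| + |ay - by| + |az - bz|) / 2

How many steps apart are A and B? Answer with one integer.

Answer: 9

Derivation:
|ax - bx| = |-1 - 8| = 9
|ay - by| = |5 - 1| = 4
|az - bz| = |-4 - (-9)| = 5
distance = (9 + 4 + 5) / 2 = 18 / 2 = 9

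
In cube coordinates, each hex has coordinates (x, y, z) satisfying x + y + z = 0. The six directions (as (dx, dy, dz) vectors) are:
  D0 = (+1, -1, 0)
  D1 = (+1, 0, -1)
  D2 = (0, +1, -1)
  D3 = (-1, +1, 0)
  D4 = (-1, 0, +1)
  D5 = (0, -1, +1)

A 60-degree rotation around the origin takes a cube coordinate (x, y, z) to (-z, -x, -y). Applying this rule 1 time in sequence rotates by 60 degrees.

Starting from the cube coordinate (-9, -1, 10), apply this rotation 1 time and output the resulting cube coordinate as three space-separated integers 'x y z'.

Start: (-9, -1, 10)
Step 1: (-9, -1, 10) -> (-(10), -(-9), -(-1)) = (-10, 9, 1)

Answer: -10 9 1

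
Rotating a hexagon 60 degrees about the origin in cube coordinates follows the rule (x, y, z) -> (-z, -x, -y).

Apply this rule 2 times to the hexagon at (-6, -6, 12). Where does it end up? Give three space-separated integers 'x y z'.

Answer: -6 12 -6

Derivation:
Start: (-6, -6, 12)
Step 1: (-6, -6, 12) -> (-(12), -(-6), -(-6)) = (-12, 6, 6)
Step 2: (-12, 6, 6) -> (-(6), -(-12), -(6)) = (-6, 12, -6)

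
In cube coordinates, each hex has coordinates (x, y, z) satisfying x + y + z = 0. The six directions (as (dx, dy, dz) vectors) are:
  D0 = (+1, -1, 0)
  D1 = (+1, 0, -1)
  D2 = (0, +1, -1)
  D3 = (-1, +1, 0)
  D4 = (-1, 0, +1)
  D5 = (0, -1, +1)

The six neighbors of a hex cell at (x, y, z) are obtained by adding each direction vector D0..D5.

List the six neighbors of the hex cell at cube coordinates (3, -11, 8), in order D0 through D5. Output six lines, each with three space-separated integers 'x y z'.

Answer: 4 -12 8
4 -11 7
3 -10 7
2 -10 8
2 -11 9
3 -12 9

Derivation:
Center: (3, -11, 8). Add each direction:
  D0: (3, -11, 8) + (1, -1, 0) = (4, -12, 8)
  D1: (3, -11, 8) + (1, 0, -1) = (4, -11, 7)
  D2: (3, -11, 8) + (0, 1, -1) = (3, -10, 7)
  D3: (3, -11, 8) + (-1, 1, 0) = (2, -10, 8)
  D4: (3, -11, 8) + (-1, 0, 1) = (2, -11, 9)
  D5: (3, -11, 8) + (0, -1, 1) = (3, -12, 9)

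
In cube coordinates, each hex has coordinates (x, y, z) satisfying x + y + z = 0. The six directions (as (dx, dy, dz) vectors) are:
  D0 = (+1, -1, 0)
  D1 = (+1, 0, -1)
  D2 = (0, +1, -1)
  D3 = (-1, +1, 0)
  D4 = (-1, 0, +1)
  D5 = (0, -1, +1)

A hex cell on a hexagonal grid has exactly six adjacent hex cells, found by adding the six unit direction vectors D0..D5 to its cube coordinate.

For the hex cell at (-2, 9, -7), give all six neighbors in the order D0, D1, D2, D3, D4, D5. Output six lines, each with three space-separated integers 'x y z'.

Answer: -1 8 -7
-1 9 -8
-2 10 -8
-3 10 -7
-3 9 -6
-2 8 -6

Derivation:
Center: (-2, 9, -7). Add each direction:
  D0: (-2, 9, -7) + (1, -1, 0) = (-1, 8, -7)
  D1: (-2, 9, -7) + (1, 0, -1) = (-1, 9, -8)
  D2: (-2, 9, -7) + (0, 1, -1) = (-2, 10, -8)
  D3: (-2, 9, -7) + (-1, 1, 0) = (-3, 10, -7)
  D4: (-2, 9, -7) + (-1, 0, 1) = (-3, 9, -6)
  D5: (-2, 9, -7) + (0, -1, 1) = (-2, 8, -6)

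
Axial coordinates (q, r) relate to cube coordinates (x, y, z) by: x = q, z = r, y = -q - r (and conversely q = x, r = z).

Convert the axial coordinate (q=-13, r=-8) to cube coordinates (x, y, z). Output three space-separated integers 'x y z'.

x = q = -13
z = r = -8
y = -x - z = -(-13) - (-8) = 21

Answer: -13 21 -8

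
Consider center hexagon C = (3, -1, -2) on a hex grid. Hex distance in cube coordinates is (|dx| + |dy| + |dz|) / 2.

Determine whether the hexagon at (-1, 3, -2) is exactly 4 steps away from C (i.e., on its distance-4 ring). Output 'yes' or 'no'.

|px - cx| = |-1 - 3| = 4
|py - cy| = |3 - (-1)| = 4
|pz - cz| = |-2 - (-2)| = 0
distance = (4+4+0)/2 = 8/2 = 4
radius = 4; distance == radius -> yes

Answer: yes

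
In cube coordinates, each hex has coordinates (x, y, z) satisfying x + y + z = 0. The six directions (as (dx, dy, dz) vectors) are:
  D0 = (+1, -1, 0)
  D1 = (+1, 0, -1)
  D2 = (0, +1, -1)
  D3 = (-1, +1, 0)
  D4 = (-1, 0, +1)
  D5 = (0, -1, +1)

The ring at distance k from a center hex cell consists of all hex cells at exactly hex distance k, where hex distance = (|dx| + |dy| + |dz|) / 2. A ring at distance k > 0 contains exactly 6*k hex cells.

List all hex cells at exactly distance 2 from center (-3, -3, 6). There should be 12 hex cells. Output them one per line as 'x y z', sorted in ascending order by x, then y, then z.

Answer: -5 -3 8
-5 -2 7
-5 -1 6
-4 -4 8
-4 -1 5
-3 -5 8
-3 -1 4
-2 -5 7
-2 -2 4
-1 -5 6
-1 -4 5
-1 -3 4

Derivation:
Walk ring at distance 2 from (-3, -3, 6):
Start at center + D4*2 = (-5, -3, 8)
  hex 0: (-5, -3, 8)
  hex 1: (-4, -4, 8)
  hex 2: (-3, -5, 8)
  hex 3: (-2, -5, 7)
  hex 4: (-1, -5, 6)
  hex 5: (-1, -4, 5)
  hex 6: (-1, -3, 4)
  hex 7: (-2, -2, 4)
  hex 8: (-3, -1, 4)
  hex 9: (-4, -1, 5)
  hex 10: (-5, -1, 6)
  hex 11: (-5, -2, 7)
Sorted: 12 hexes.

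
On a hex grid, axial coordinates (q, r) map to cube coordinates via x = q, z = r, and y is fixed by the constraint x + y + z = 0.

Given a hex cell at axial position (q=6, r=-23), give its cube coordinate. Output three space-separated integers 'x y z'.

Answer: 6 17 -23

Derivation:
x = q = 6
z = r = -23
y = -x - z = -(6) - (-23) = 17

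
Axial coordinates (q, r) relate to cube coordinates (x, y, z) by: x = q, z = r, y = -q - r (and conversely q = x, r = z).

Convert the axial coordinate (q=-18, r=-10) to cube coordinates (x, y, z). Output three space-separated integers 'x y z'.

x = q = -18
z = r = -10
y = -x - z = -(-18) - (-10) = 28

Answer: -18 28 -10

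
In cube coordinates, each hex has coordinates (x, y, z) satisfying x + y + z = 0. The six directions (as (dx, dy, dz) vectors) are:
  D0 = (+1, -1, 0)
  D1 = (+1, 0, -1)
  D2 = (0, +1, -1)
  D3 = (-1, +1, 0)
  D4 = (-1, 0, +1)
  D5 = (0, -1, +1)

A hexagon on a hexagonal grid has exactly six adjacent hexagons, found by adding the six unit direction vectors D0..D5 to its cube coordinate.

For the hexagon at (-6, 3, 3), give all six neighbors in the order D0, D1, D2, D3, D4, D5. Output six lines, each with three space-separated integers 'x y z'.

Answer: -5 2 3
-5 3 2
-6 4 2
-7 4 3
-7 3 4
-6 2 4

Derivation:
Center: (-6, 3, 3). Add each direction:
  D0: (-6, 3, 3) + (1, -1, 0) = (-5, 2, 3)
  D1: (-6, 3, 3) + (1, 0, -1) = (-5, 3, 2)
  D2: (-6, 3, 3) + (0, 1, -1) = (-6, 4, 2)
  D3: (-6, 3, 3) + (-1, 1, 0) = (-7, 4, 3)
  D4: (-6, 3, 3) + (-1, 0, 1) = (-7, 3, 4)
  D5: (-6, 3, 3) + (0, -1, 1) = (-6, 2, 4)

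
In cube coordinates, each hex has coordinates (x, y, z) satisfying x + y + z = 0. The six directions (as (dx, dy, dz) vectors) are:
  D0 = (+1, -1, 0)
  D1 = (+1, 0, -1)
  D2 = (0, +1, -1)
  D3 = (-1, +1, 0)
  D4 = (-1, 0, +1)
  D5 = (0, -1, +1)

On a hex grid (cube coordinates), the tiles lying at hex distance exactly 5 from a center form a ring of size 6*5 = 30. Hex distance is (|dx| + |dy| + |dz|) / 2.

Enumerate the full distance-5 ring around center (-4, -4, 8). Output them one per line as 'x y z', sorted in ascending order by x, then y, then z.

Walk ring at distance 5 from (-4, -4, 8):
Start at center + D4*5 = (-9, -4, 13)
  hex 0: (-9, -4, 13)
  hex 1: (-8, -5, 13)
  hex 2: (-7, -6, 13)
  hex 3: (-6, -7, 13)
  hex 4: (-5, -8, 13)
  hex 5: (-4, -9, 13)
  hex 6: (-3, -9, 12)
  hex 7: (-2, -9, 11)
  hex 8: (-1, -9, 10)
  hex 9: (0, -9, 9)
  hex 10: (1, -9, 8)
  hex 11: (1, -8, 7)
  hex 12: (1, -7, 6)
  hex 13: (1, -6, 5)
  hex 14: (1, -5, 4)
  hex 15: (1, -4, 3)
  hex 16: (0, -3, 3)
  hex 17: (-1, -2, 3)
  hex 18: (-2, -1, 3)
  hex 19: (-3, 0, 3)
  hex 20: (-4, 1, 3)
  hex 21: (-5, 1, 4)
  hex 22: (-6, 1, 5)
  hex 23: (-7, 1, 6)
  hex 24: (-8, 1, 7)
  hex 25: (-9, 1, 8)
  hex 26: (-9, 0, 9)
  hex 27: (-9, -1, 10)
  hex 28: (-9, -2, 11)
  hex 29: (-9, -3, 12)
Sorted: 30 hexes.

Answer: -9 -4 13
-9 -3 12
-9 -2 11
-9 -1 10
-9 0 9
-9 1 8
-8 -5 13
-8 1 7
-7 -6 13
-7 1 6
-6 -7 13
-6 1 5
-5 -8 13
-5 1 4
-4 -9 13
-4 1 3
-3 -9 12
-3 0 3
-2 -9 11
-2 -1 3
-1 -9 10
-1 -2 3
0 -9 9
0 -3 3
1 -9 8
1 -8 7
1 -7 6
1 -6 5
1 -5 4
1 -4 3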